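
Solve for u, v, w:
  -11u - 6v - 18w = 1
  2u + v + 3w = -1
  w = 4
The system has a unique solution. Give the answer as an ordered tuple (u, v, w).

(-5, -3, 4)

Form the augmented matrix and row-reduce:
  [ -11  -6  -18  |   1 ]
  [   2   1    3  |  -1 ]
  [   0   0    1  |   4 ]
R1 ← -1/11·R1
R2 ← R2 − 2·R1
R2 ← -11·R2
R2 ← R2 − 3·R3
R1 ← R1 − 18/11·R3
R1 ← R1 − 6/11·R2
Reading off the last column: u = -5, v = -3, w = 4.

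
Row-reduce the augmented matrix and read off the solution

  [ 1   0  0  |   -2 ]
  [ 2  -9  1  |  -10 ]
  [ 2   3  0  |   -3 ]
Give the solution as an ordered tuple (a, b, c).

r2 → r2 − 2·r1
  [ 1   0  0  |  -2 ]
  [ 0  -9  1  |  -6 ]
  [ 2   3  0  |  -3 ]
r3 → r3 − 2·r1
  [ 1   0  0  |  -2 ]
  [ 0  -9  1  |  -6 ]
  [ 0   3  0  |   1 ]
r2 → -1/9·r2
  [ 1  0     0  |   -2 ]
  [ 0  1  -1/9  |  2/3 ]
  [ 0  3     0  |    1 ]
r3 → r3 − 3·r2
  [ 1  0     0  |   -2 ]
  [ 0  1  -1/9  |  2/3 ]
  [ 0  0   1/3  |   -1 ]
r3 → 3·r3
  [ 1  0     0  |   -2 ]
  [ 0  1  -1/9  |  2/3 ]
  [ 0  0     1  |   -3 ]
r2 → r2 + 1/9·r3
  [ 1  0  0  |   -2 ]
  [ 0  1  0  |  1/3 ]
  [ 0  0  1  |   -3 ]
Reading off the last column: a = -2, b = 1/3, c = -3.

(-2, 1/3, -3)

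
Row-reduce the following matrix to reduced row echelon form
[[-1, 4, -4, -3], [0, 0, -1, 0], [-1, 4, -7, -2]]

Multiply R1 by -1.
  [  1  -4   4   3 ]
  [  0   0  -1   0 ]
  [ -1   4  -7  -2 ]
Add R1 to R3.
  [ 1  -4   4  3 ]
  [ 0   0  -1  0 ]
  [ 0   0  -3  1 ]
Multiply R2 by -1.
  [ 1  -4   4  3 ]
  [ 0   0   1  0 ]
  [ 0   0  -3  1 ]
Add 3 times R2 to R3.
  [ 1  -4  4  3 ]
  [ 0   0  1  0 ]
  [ 0   0  0  1 ]
Subtract 3 times R3 from R1.
  [ 1  -4  4  0 ]
  [ 0   0  1  0 ]
  [ 0   0  0  1 ]
Subtract 4 times R2 from R1.
  [ 1  -4  0  0 ]
  [ 0   0  1  0 ]
  [ 0   0  0  1 ]

[[1, -4, 0, 0], [0, 0, 1, 0], [0, 0, 0, 1]]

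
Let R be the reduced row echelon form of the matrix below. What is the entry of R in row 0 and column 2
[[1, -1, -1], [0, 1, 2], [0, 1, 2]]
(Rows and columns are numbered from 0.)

1

r3 := r3 − r2
  [ 1  -1  -1 ]
  [ 0   1   2 ]
  [ 0   0   0 ]
r1 := r1 + r2
  [ 1  0  1 ]
  [ 0  1  2 ]
  [ 0  0  0 ]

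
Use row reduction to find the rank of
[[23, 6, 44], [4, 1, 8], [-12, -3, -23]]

rank = 3

ρ1 := 1/23·ρ1
  [   1  6/23  44/23 ]
  [   4     1      8 ]
  [ -12    -3    -23 ]
ρ2 := ρ2 − 4·ρ1
  [   1   6/23  44/23 ]
  [   0  -1/23   8/23 ]
  [ -12     -3    -23 ]
ρ3 := ρ3 + 12·ρ1
  [ 1   6/23  44/23 ]
  [ 0  -1/23   8/23 ]
  [ 0   3/23  -1/23 ]
ρ2 := -23·ρ2
  [ 1  6/23  44/23 ]
  [ 0     1     -8 ]
  [ 0  3/23  -1/23 ]
ρ3 := ρ3 − 3/23·ρ2
  [ 1  6/23  44/23 ]
  [ 0     1     -8 ]
  [ 0     0      1 ]
ρ2 := ρ2 + 8·ρ3
  [ 1  6/23  44/23 ]
  [ 0     1      0 ]
  [ 0     0      1 ]
ρ1 := ρ1 − 44/23·ρ3
  [ 1  6/23  0 ]
  [ 0     1  0 ]
  [ 0     0  1 ]
ρ1 := ρ1 − 6/23·ρ2
  [ 1  0  0 ]
  [ 0  1  0 ]
  [ 0  0  1 ]
The reduced form has 3 nonzero rows.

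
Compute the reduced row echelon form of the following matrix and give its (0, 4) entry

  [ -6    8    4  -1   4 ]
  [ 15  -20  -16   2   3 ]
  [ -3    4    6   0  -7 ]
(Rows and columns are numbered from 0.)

ρ1 ← -1/6·ρ1
  [  1  -4/3  -2/3  1/6  -2/3 ]
  [ 15   -20   -16    2     3 ]
  [ -3     4     6    0    -7 ]
ρ2 ← ρ2 − 15·ρ1
  [  1  -4/3  -2/3   1/6  -2/3 ]
  [  0     0    -6  -1/2    13 ]
  [ -3     4     6     0    -7 ]
ρ3 ← ρ3 + 3·ρ1
  [ 1  -4/3  -2/3   1/6  -2/3 ]
  [ 0     0    -6  -1/2    13 ]
  [ 0     0     4   1/2    -9 ]
ρ2 ← -1/6·ρ2
  [ 1  -4/3  -2/3   1/6   -2/3 ]
  [ 0     0     1  1/12  -13/6 ]
  [ 0     0     4   1/2     -9 ]
ρ3 ← ρ3 − 4·ρ2
  [ 1  -4/3  -2/3   1/6   -2/3 ]
  [ 0     0     1  1/12  -13/6 ]
  [ 0     0     0   1/6   -1/3 ]
ρ3 ← 6·ρ3
  [ 1  -4/3  -2/3   1/6   -2/3 ]
  [ 0     0     1  1/12  -13/6 ]
  [ 0     0     0     1     -2 ]
ρ2 ← ρ2 − 1/12·ρ3
  [ 1  -4/3  -2/3  1/6  -2/3 ]
  [ 0     0     1    0    -2 ]
  [ 0     0     0    1    -2 ]
ρ1 ← ρ1 − 1/6·ρ3
  [ 1  -4/3  -2/3  0  -1/3 ]
  [ 0     0     1  0    -2 ]
  [ 0     0     0  1    -2 ]
ρ1 ← ρ1 + 2/3·ρ2
  [ 1  -4/3  0  0  -5/3 ]
  [ 0     0  1  0    -2 ]
  [ 0     0  0  1    -2 ]

-5/3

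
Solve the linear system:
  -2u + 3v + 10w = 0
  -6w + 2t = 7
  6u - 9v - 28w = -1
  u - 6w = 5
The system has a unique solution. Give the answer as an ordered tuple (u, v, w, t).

Form the augmented matrix and row-reduce:
  [ -2   3   10  0  |   0 ]
  [  0   0   -6  2  |   7 ]
  [  6  -9  -28  0  |  -1 ]
  [  1   0   -6  0  |   5 ]
R1 := -1/2·R1
  [ 1  -3/2   -5  0  |   0 ]
  [ 0     0   -6  2  |   7 ]
  [ 6    -9  -28  0  |  -1 ]
  [ 1     0   -6  0  |   5 ]
R3 := R3 − 6·R1
  [ 1  -3/2  -5  0  |   0 ]
  [ 0     0  -6  2  |   7 ]
  [ 0     0   2  0  |  -1 ]
  [ 1     0  -6  0  |   5 ]
R4 := R4 − R1
  [ 1  -3/2  -5  0  |   0 ]
  [ 0     0  -6  2  |   7 ]
  [ 0     0   2  0  |  -1 ]
  [ 0   3/2  -1  0  |   5 ]
R2 <-> R4
  [ 1  -3/2  -5  0  |   0 ]
  [ 0   3/2  -1  0  |   5 ]
  [ 0     0   2  0  |  -1 ]
  [ 0     0  -6  2  |   7 ]
R2 := 2/3·R2
  [ 1  -3/2    -5  0  |     0 ]
  [ 0     1  -2/3  0  |  10/3 ]
  [ 0     0     2  0  |    -1 ]
  [ 0     0    -6  2  |     7 ]
R3 := 1/2·R3
  [ 1  -3/2    -5  0  |     0 ]
  [ 0     1  -2/3  0  |  10/3 ]
  [ 0     0     1  0  |  -1/2 ]
  [ 0     0    -6  2  |     7 ]
R4 := R4 + 6·R3
  [ 1  -3/2    -5  0  |     0 ]
  [ 0     1  -2/3  0  |  10/3 ]
  [ 0     0     1  0  |  -1/2 ]
  [ 0     0     0  2  |     4 ]
R4 := 1/2·R4
  [ 1  -3/2    -5  0  |     0 ]
  [ 0     1  -2/3  0  |  10/3 ]
  [ 0     0     1  0  |  -1/2 ]
  [ 0     0     0  1  |     2 ]
R2 := R2 + 2/3·R3
  [ 1  -3/2  -5  0  |     0 ]
  [ 0     1   0  0  |     3 ]
  [ 0     0   1  0  |  -1/2 ]
  [ 0     0   0  1  |     2 ]
R1 := R1 + 5·R3
  [ 1  -3/2  0  0  |  -5/2 ]
  [ 0     1  0  0  |     3 ]
  [ 0     0  1  0  |  -1/2 ]
  [ 0     0  0  1  |     2 ]
R1 := R1 + 3/2·R2
  [ 1  0  0  0  |     2 ]
  [ 0  1  0  0  |     3 ]
  [ 0  0  1  0  |  -1/2 ]
  [ 0  0  0  1  |     2 ]
Reading off the last column: u = 2, v = 3, w = -1/2, t = 2.

(2, 3, -1/2, 2)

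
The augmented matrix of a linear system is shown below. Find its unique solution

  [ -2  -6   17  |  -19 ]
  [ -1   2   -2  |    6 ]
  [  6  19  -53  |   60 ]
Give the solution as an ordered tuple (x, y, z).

ρ1 ← -1/2·ρ1
  [  1   3  -17/2  |  19/2 ]
  [ -1   2     -2  |     6 ]
  [  6  19    -53  |    60 ]
ρ2 ← ρ2 + ρ1
  [ 1   3  -17/2  |  19/2 ]
  [ 0   5  -21/2  |  31/2 ]
  [ 6  19    -53  |    60 ]
ρ3 ← ρ3 − 6·ρ1
  [ 1  3  -17/2  |  19/2 ]
  [ 0  5  -21/2  |  31/2 ]
  [ 0  1     -2  |     3 ]
ρ2 ← 1/5·ρ2
  [ 1  3   -17/2  |   19/2 ]
  [ 0  1  -21/10  |  31/10 ]
  [ 0  1      -2  |      3 ]
ρ3 ← ρ3 − ρ2
  [ 1  3   -17/2  |   19/2 ]
  [ 0  1  -21/10  |  31/10 ]
  [ 0  0    1/10  |  -1/10 ]
ρ3 ← 10·ρ3
  [ 1  3   -17/2  |   19/2 ]
  [ 0  1  -21/10  |  31/10 ]
  [ 0  0       1  |     -1 ]
ρ2 ← ρ2 + 21/10·ρ3
  [ 1  3  -17/2  |  19/2 ]
  [ 0  1      0  |     1 ]
  [ 0  0      1  |    -1 ]
ρ1 ← ρ1 + 17/2·ρ3
  [ 1  3  0  |   1 ]
  [ 0  1  0  |   1 ]
  [ 0  0  1  |  -1 ]
ρ1 ← ρ1 − 3·ρ2
  [ 1  0  0  |  -2 ]
  [ 0  1  0  |   1 ]
  [ 0  0  1  |  -1 ]
Reading off the last column: x = -2, y = 1, z = -1.

(-2, 1, -1)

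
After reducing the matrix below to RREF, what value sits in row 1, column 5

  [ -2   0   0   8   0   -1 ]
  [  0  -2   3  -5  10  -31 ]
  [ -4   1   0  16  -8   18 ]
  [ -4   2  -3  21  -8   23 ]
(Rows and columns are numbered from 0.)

-4

Multiply ρ1 by -1/2.
  [  1   0   0  -4   0  1/2 ]
  [  0  -2   3  -5  10  -31 ]
  [ -4   1   0  16  -8   18 ]
  [ -4   2  -3  21  -8   23 ]
Add 4 times ρ1 to ρ3.
  [  1   0   0  -4   0  1/2 ]
  [  0  -2   3  -5  10  -31 ]
  [  0   1   0   0  -8   20 ]
  [ -4   2  -3  21  -8   23 ]
Add 4 times ρ1 to ρ4.
  [ 1   0   0  -4   0  1/2 ]
  [ 0  -2   3  -5  10  -31 ]
  [ 0   1   0   0  -8   20 ]
  [ 0   2  -3   5  -8   25 ]
Multiply ρ2 by -1/2.
  [ 1  0     0   -4   0   1/2 ]
  [ 0  1  -3/2  5/2  -5  31/2 ]
  [ 0  1     0    0  -8    20 ]
  [ 0  2    -3    5  -8    25 ]
Subtract ρ2 from ρ3.
  [ 1  0     0    -4   0   1/2 ]
  [ 0  1  -3/2   5/2  -5  31/2 ]
  [ 0  0   3/2  -5/2  -3   9/2 ]
  [ 0  2    -3     5  -8    25 ]
Subtract 2 times ρ2 from ρ4.
  [ 1  0     0    -4   0   1/2 ]
  [ 0  1  -3/2   5/2  -5  31/2 ]
  [ 0  0   3/2  -5/2  -3   9/2 ]
  [ 0  0     0     0   2    -6 ]
Multiply ρ3 by 2/3.
  [ 1  0     0    -4   0   1/2 ]
  [ 0  1  -3/2   5/2  -5  31/2 ]
  [ 0  0     1  -5/3  -2     3 ]
  [ 0  0     0     0   2    -6 ]
Multiply ρ4 by 1/2.
  [ 1  0     0    -4   0   1/2 ]
  [ 0  1  -3/2   5/2  -5  31/2 ]
  [ 0  0     1  -5/3  -2     3 ]
  [ 0  0     0     0   1    -3 ]
Add 2 times ρ4 to ρ3.
  [ 1  0     0    -4   0   1/2 ]
  [ 0  1  -3/2   5/2  -5  31/2 ]
  [ 0  0     1  -5/3   0    -3 ]
  [ 0  0     0     0   1    -3 ]
Add 5 times ρ4 to ρ2.
  [ 1  0     0    -4  0  1/2 ]
  [ 0  1  -3/2   5/2  0  1/2 ]
  [ 0  0     1  -5/3  0   -3 ]
  [ 0  0     0     0  1   -3 ]
Add 3/2 times ρ3 to ρ2.
  [ 1  0  0    -4  0  1/2 ]
  [ 0  1  0     0  0   -4 ]
  [ 0  0  1  -5/3  0   -3 ]
  [ 0  0  0     0  1   -3 ]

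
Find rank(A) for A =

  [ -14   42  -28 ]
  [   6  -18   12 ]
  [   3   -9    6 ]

rank = 1

r1 ← -1/14·r1
  [ 1   -3   2 ]
  [ 6  -18  12 ]
  [ 3   -9   6 ]
r2 ← r2 − 6·r1
  [ 1  -3  2 ]
  [ 0   0  0 ]
  [ 3  -9  6 ]
r3 ← r3 − 3·r1
  [ 1  -3  2 ]
  [ 0   0  0 ]
  [ 0   0  0 ]
The reduced form has 1 nonzero row.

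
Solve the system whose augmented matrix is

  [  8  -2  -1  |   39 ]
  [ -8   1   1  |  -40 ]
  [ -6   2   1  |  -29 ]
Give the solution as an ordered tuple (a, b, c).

(5, 1, -1)

Multiply r1 by 1/8.
  [  1  -1/4  -1/8  |  39/8 ]
  [ -8     1     1  |   -40 ]
  [ -6     2     1  |   -29 ]
Add 8 times r1 to r2.
  [  1  -1/4  -1/8  |  39/8 ]
  [  0    -1     0  |    -1 ]
  [ -6     2     1  |   -29 ]
Add 6 times r1 to r3.
  [ 1  -1/4  -1/8  |  39/8 ]
  [ 0    -1     0  |    -1 ]
  [ 0   1/2   1/4  |   1/4 ]
Multiply r2 by -1.
  [ 1  -1/4  -1/8  |  39/8 ]
  [ 0     1     0  |     1 ]
  [ 0   1/2   1/4  |   1/4 ]
Subtract 1/2 times r2 from r3.
  [ 1  -1/4  -1/8  |  39/8 ]
  [ 0     1     0  |     1 ]
  [ 0     0   1/4  |  -1/4 ]
Multiply r3 by 4.
  [ 1  -1/4  -1/8  |  39/8 ]
  [ 0     1     0  |     1 ]
  [ 0     0     1  |    -1 ]
Add 1/8 times r3 to r1.
  [ 1  -1/4  0  |  19/4 ]
  [ 0     1  0  |     1 ]
  [ 0     0  1  |    -1 ]
Add 1/4 times r2 to r1.
  [ 1  0  0  |   5 ]
  [ 0  1  0  |   1 ]
  [ 0  0  1  |  -1 ]
Reading off the last column: a = 5, b = 1, c = -1.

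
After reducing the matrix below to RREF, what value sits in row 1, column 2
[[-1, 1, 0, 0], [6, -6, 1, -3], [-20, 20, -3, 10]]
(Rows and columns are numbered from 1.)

r1 := -1·r1
  [   1  -1   0   0 ]
  [   6  -6   1  -3 ]
  [ -20  20  -3  10 ]
r2 := r2 − 6·r1
  [   1  -1   0   0 ]
  [   0   0   1  -3 ]
  [ -20  20  -3  10 ]
r3 := r3 + 20·r1
  [ 1  -1   0   0 ]
  [ 0   0   1  -3 ]
  [ 0   0  -3  10 ]
r3 := r3 + 3·r2
  [ 1  -1  0   0 ]
  [ 0   0  1  -3 ]
  [ 0   0  0   1 ]
r2 := r2 + 3·r3
  [ 1  -1  0  0 ]
  [ 0   0  1  0 ]
  [ 0   0  0  1 ]

-1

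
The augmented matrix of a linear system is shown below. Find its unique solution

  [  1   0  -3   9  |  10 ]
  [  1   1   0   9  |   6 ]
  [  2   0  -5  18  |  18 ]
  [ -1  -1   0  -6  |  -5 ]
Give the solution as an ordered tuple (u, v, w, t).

Subtract ρ1 from ρ2.
  [  1   0  -3   9  |  10 ]
  [  0   1   3   0  |  -4 ]
  [  2   0  -5  18  |  18 ]
  [ -1  -1   0  -6  |  -5 ]
Subtract 2 times ρ1 from ρ3.
  [  1   0  -3   9  |  10 ]
  [  0   1   3   0  |  -4 ]
  [  0   0   1   0  |  -2 ]
  [ -1  -1   0  -6  |  -5 ]
Add ρ1 to ρ4.
  [ 1   0  -3  9  |  10 ]
  [ 0   1   3  0  |  -4 ]
  [ 0   0   1  0  |  -2 ]
  [ 0  -1  -3  3  |   5 ]
Add ρ2 to ρ4.
  [ 1  0  -3  9  |  10 ]
  [ 0  1   3  0  |  -4 ]
  [ 0  0   1  0  |  -2 ]
  [ 0  0   0  3  |   1 ]
Multiply ρ4 by 1/3.
  [ 1  0  -3  9  |   10 ]
  [ 0  1   3  0  |   -4 ]
  [ 0  0   1  0  |   -2 ]
  [ 0  0   0  1  |  1/3 ]
Subtract 9 times ρ4 from ρ1.
  [ 1  0  -3  0  |    7 ]
  [ 0  1   3  0  |   -4 ]
  [ 0  0   1  0  |   -2 ]
  [ 0  0   0  1  |  1/3 ]
Subtract 3 times ρ3 from ρ2.
  [ 1  0  -3  0  |    7 ]
  [ 0  1   0  0  |    2 ]
  [ 0  0   1  0  |   -2 ]
  [ 0  0   0  1  |  1/3 ]
Add 3 times ρ3 to ρ1.
  [ 1  0  0  0  |    1 ]
  [ 0  1  0  0  |    2 ]
  [ 0  0  1  0  |   -2 ]
  [ 0  0  0  1  |  1/3 ]
Reading off the last column: u = 1, v = 2, w = -2, t = 1/3.

(1, 2, -2, 1/3)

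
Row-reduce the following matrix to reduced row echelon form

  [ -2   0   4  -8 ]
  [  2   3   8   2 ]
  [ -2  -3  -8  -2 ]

[[1, 0, -2, 4], [0, 1, 4, -2], [0, 0, 0, 0]]

R1 -> -1/2·R1
  [  1   0  -2   4 ]
  [  2   3   8   2 ]
  [ -2  -3  -8  -2 ]
R2 -> R2 − 2·R1
  [  1   0  -2   4 ]
  [  0   3  12  -6 ]
  [ -2  -3  -8  -2 ]
R3 -> R3 + 2·R1
  [ 1   0   -2   4 ]
  [ 0   3   12  -6 ]
  [ 0  -3  -12   6 ]
R2 -> 1/3·R2
  [ 1   0   -2   4 ]
  [ 0   1    4  -2 ]
  [ 0  -3  -12   6 ]
R3 -> R3 + 3·R2
  [ 1  0  -2   4 ]
  [ 0  1   4  -2 ]
  [ 0  0   0   0 ]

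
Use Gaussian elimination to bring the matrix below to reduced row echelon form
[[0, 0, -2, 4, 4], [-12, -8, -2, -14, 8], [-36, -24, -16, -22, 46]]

[[1, 2/3, 0, 3/2, 0], [0, 0, 1, -2, 0], [0, 0, 0, 0, 1]]

R1 ↔ R2
  [ -12   -8   -2  -14   8 ]
  [   0    0   -2    4   4 ]
  [ -36  -24  -16  -22  46 ]
R1 → -1/12·R1
  [   1  2/3  1/6  7/6  -2/3 ]
  [   0    0   -2    4     4 ]
  [ -36  -24  -16  -22    46 ]
R3 → R3 + 36·R1
  [ 1  2/3  1/6  7/6  -2/3 ]
  [ 0    0   -2    4     4 ]
  [ 0    0  -10   20    22 ]
R2 → -1/2·R2
  [ 1  2/3  1/6  7/6  -2/3 ]
  [ 0    0    1   -2    -2 ]
  [ 0    0  -10   20    22 ]
R3 → R3 + 10·R2
  [ 1  2/3  1/6  7/6  -2/3 ]
  [ 0    0    1   -2    -2 ]
  [ 0    0    0    0     2 ]
R3 → 1/2·R3
  [ 1  2/3  1/6  7/6  -2/3 ]
  [ 0    0    1   -2    -2 ]
  [ 0    0    0    0     1 ]
R2 → R2 + 2·R3
  [ 1  2/3  1/6  7/6  -2/3 ]
  [ 0    0    1   -2     0 ]
  [ 0    0    0    0     1 ]
R1 → R1 + 2/3·R3
  [ 1  2/3  1/6  7/6  0 ]
  [ 0    0    1   -2  0 ]
  [ 0    0    0    0  1 ]
R1 → R1 − 1/6·R2
  [ 1  2/3  0  3/2  0 ]
  [ 0    0  1   -2  0 ]
  [ 0    0  0    0  1 ]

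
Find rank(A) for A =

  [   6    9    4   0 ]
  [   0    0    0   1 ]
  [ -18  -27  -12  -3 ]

R1 ← 1/6·R1
  [   1  3/2  2/3   0 ]
  [   0    0    0   1 ]
  [ -18  -27  -12  -3 ]
R3 ← R3 + 18·R1
  [ 1  3/2  2/3   0 ]
  [ 0    0    0   1 ]
  [ 0    0    0  -3 ]
R3 ← R3 + 3·R2
  [ 1  3/2  2/3  0 ]
  [ 0    0    0  1 ]
  [ 0    0    0  0 ]
The reduced form has 2 nonzero rows.

rank = 2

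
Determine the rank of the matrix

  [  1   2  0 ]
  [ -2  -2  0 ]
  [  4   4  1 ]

r2 -> r2 + 2·r1
  [ 1  2  0 ]
  [ 0  2  0 ]
  [ 4  4  1 ]
r3 -> r3 − 4·r1
  [ 1   2  0 ]
  [ 0   2  0 ]
  [ 0  -4  1 ]
r2 -> 1/2·r2
  [ 1   2  0 ]
  [ 0   1  0 ]
  [ 0  -4  1 ]
r3 -> r3 + 4·r2
  [ 1  2  0 ]
  [ 0  1  0 ]
  [ 0  0  1 ]
r1 -> r1 − 2·r2
  [ 1  0  0 ]
  [ 0  1  0 ]
  [ 0  0  1 ]
The reduced form has 3 nonzero rows.

rank = 3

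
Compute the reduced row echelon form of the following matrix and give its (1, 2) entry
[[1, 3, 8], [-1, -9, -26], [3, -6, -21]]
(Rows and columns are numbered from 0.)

3

r2 → r2 + r1
r3 → r3 − 3·r1
r2 → -1/6·r2
r3 → r3 + 15·r2
r1 → r1 − 3·r2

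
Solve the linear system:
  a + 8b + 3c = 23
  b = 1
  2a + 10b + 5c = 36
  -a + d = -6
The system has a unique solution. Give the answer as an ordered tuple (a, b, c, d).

Form the augmented matrix and row-reduce:
  [  1   8  3  0  |  23 ]
  [  0   1  0  0  |   1 ]
  [  2  10  5  0  |  36 ]
  [ -1   0  0  1  |  -6 ]
Subtract 2 times ρ1 from ρ3.
  [  1   8   3  0  |   23 ]
  [  0   1   0  0  |    1 ]
  [  0  -6  -1  0  |  -10 ]
  [ -1   0   0  1  |   -6 ]
Add ρ1 to ρ4.
  [ 1   8   3  0  |   23 ]
  [ 0   1   0  0  |    1 ]
  [ 0  -6  -1  0  |  -10 ]
  [ 0   8   3  1  |   17 ]
Add 6 times ρ2 to ρ3.
  [ 1  8   3  0  |  23 ]
  [ 0  1   0  0  |   1 ]
  [ 0  0  -1  0  |  -4 ]
  [ 0  8   3  1  |  17 ]
Subtract 8 times ρ2 from ρ4.
  [ 1  8   3  0  |  23 ]
  [ 0  1   0  0  |   1 ]
  [ 0  0  -1  0  |  -4 ]
  [ 0  0   3  1  |   9 ]
Multiply ρ3 by -1.
  [ 1  8  3  0  |  23 ]
  [ 0  1  0  0  |   1 ]
  [ 0  0  1  0  |   4 ]
  [ 0  0  3  1  |   9 ]
Subtract 3 times ρ3 from ρ4.
  [ 1  8  3  0  |  23 ]
  [ 0  1  0  0  |   1 ]
  [ 0  0  1  0  |   4 ]
  [ 0  0  0  1  |  -3 ]
Subtract 3 times ρ3 from ρ1.
  [ 1  8  0  0  |  11 ]
  [ 0  1  0  0  |   1 ]
  [ 0  0  1  0  |   4 ]
  [ 0  0  0  1  |  -3 ]
Subtract 8 times ρ2 from ρ1.
  [ 1  0  0  0  |   3 ]
  [ 0  1  0  0  |   1 ]
  [ 0  0  1  0  |   4 ]
  [ 0  0  0  1  |  -3 ]
Reading off the last column: a = 3, b = 1, c = 4, d = -3.

(3, 1, 4, -3)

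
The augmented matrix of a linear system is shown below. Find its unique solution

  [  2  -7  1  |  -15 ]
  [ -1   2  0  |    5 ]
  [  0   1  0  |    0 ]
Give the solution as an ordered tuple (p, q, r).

(-5, 0, -5)

ρ1 → 1/2·ρ1
  [  1  -7/2  1/2  |  -15/2 ]
  [ -1     2    0  |      5 ]
  [  0     1    0  |      0 ]
ρ2 → ρ2 + ρ1
  [ 1  -7/2  1/2  |  -15/2 ]
  [ 0  -3/2  1/2  |   -5/2 ]
  [ 0     1    0  |      0 ]
ρ2 → -2/3·ρ2
  [ 1  -7/2   1/2  |  -15/2 ]
  [ 0     1  -1/3  |    5/3 ]
  [ 0     1     0  |      0 ]
ρ3 → ρ3 − ρ2
  [ 1  -7/2   1/2  |  -15/2 ]
  [ 0     1  -1/3  |    5/3 ]
  [ 0     0   1/3  |   -5/3 ]
ρ3 → 3·ρ3
  [ 1  -7/2   1/2  |  -15/2 ]
  [ 0     1  -1/3  |    5/3 ]
  [ 0     0     1  |     -5 ]
ρ2 → ρ2 + 1/3·ρ3
  [ 1  -7/2  1/2  |  -15/2 ]
  [ 0     1    0  |      0 ]
  [ 0     0    1  |     -5 ]
ρ1 → ρ1 − 1/2·ρ3
  [ 1  -7/2  0  |  -5 ]
  [ 0     1  0  |   0 ]
  [ 0     0  1  |  -5 ]
ρ1 → ρ1 + 7/2·ρ2
  [ 1  0  0  |  -5 ]
  [ 0  1  0  |   0 ]
  [ 0  0  1  |  -5 ]
Reading off the last column: p = -5, q = 0, r = -5.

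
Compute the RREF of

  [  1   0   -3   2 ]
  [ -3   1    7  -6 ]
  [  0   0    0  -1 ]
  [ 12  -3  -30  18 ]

[[1, 0, -3, 0], [0, 1, -2, 0], [0, 0, 0, 1], [0, 0, 0, 0]]

R2 → R2 + 3·R1
  [  1   0   -3   2 ]
  [  0   1   -2   0 ]
  [  0   0    0  -1 ]
  [ 12  -3  -30  18 ]
R4 → R4 − 12·R1
  [ 1   0  -3   2 ]
  [ 0   1  -2   0 ]
  [ 0   0   0  -1 ]
  [ 0  -3   6  -6 ]
R4 → R4 + 3·R2
  [ 1  0  -3   2 ]
  [ 0  1  -2   0 ]
  [ 0  0   0  -1 ]
  [ 0  0   0  -6 ]
R3 → -1·R3
  [ 1  0  -3   2 ]
  [ 0  1  -2   0 ]
  [ 0  0   0   1 ]
  [ 0  0   0  -6 ]
R4 → R4 + 6·R3
  [ 1  0  -3  2 ]
  [ 0  1  -2  0 ]
  [ 0  0   0  1 ]
  [ 0  0   0  0 ]
R1 → R1 − 2·R3
  [ 1  0  -3  0 ]
  [ 0  1  -2  0 ]
  [ 0  0   0  1 ]
  [ 0  0   0  0 ]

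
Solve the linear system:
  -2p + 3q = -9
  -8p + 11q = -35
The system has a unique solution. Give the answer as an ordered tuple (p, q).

(3, -1)

Form the augmented matrix and row-reduce:
  [ -2   3  |   -9 ]
  [ -8  11  |  -35 ]
r1 ← -1/2·r1
  [  1  -3/2  |  9/2 ]
  [ -8    11  |  -35 ]
r2 ← r2 + 8·r1
  [ 1  -3/2  |  9/2 ]
  [ 0    -1  |    1 ]
r2 ← -1·r2
  [ 1  -3/2  |  9/2 ]
  [ 0     1  |   -1 ]
r1 ← r1 + 3/2·r2
  [ 1  0  |   3 ]
  [ 0  1  |  -1 ]
Reading off the last column: p = 3, q = -1.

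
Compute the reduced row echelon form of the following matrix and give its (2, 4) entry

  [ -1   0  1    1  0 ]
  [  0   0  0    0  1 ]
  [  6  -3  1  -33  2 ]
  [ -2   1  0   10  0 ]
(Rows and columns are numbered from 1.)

R1 → -1·R1
R3 → R3 − 6·R1
R4 → R4 + 2·R1
R2 <=> R3
R2 → -1/3·R2
R4 → R4 − R2
R3 <=> R4
R3 → 3·R3
R3 → R3 − 2·R4
R2 → R2 + 2/3·R4
R2 → R2 + 7/3·R3
R1 → R1 + R3

2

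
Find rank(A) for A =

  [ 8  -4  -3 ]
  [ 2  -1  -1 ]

rank = 2

ρ1 → 1/8·ρ1
  [ 1  -1/2  -3/8 ]
  [ 2    -1    -1 ]
ρ2 → ρ2 − 2·ρ1
  [ 1  -1/2  -3/8 ]
  [ 0     0  -1/4 ]
ρ2 → -4·ρ2
  [ 1  -1/2  -3/8 ]
  [ 0     0     1 ]
ρ1 → ρ1 + 3/8·ρ2
  [ 1  -1/2  0 ]
  [ 0     0  1 ]
The reduced form has 2 nonzero rows.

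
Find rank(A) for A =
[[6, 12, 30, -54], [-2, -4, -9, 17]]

rank = 2

Multiply R1 by 1/6.
  [  1   2   5  -9 ]
  [ -2  -4  -9  17 ]
Add 2 times R1 to R2.
  [ 1  2  5  -9 ]
  [ 0  0  1  -1 ]
Subtract 5 times R2 from R1.
  [ 1  2  0  -4 ]
  [ 0  0  1  -1 ]
The reduced form has 2 nonzero rows.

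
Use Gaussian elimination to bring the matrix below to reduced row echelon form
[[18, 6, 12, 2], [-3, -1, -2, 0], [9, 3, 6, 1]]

Multiply r1 by 1/18.
  [  1  1/3  2/3  1/9 ]
  [ -3   -1   -2    0 ]
  [  9    3    6    1 ]
Add 3 times r1 to r2.
  [ 1  1/3  2/3  1/9 ]
  [ 0    0    0  1/3 ]
  [ 9    3    6    1 ]
Subtract 9 times r1 from r3.
  [ 1  1/3  2/3  1/9 ]
  [ 0    0    0  1/3 ]
  [ 0    0    0    0 ]
Multiply r2 by 3.
  [ 1  1/3  2/3  1/9 ]
  [ 0    0    0    1 ]
  [ 0    0    0    0 ]
Subtract 1/9 times r2 from r1.
  [ 1  1/3  2/3  0 ]
  [ 0    0    0  1 ]
  [ 0    0    0  0 ]

[[1, 1/3, 2/3, 0], [0, 0, 0, 1], [0, 0, 0, 0]]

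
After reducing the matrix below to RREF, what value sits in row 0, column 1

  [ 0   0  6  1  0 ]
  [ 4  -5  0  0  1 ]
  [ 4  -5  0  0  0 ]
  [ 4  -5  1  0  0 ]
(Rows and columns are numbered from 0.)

-5/4

R1 <=> R2
R1 ← 1/4·R1
R3 ← R3 − 4·R1
R4 ← R4 − 4·R1
R2 ← 1/6·R2
R4 ← R4 − R2
R3 <=> R4
R3 ← -6·R3
R4 ← -1·R4
R3 ← R3 − 6·R4
R1 ← R1 − 1/4·R4
R2 ← R2 − 1/6·R3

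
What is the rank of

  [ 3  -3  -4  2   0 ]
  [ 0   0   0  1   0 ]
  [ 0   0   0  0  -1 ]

Multiply R1 by 1/3.
  [ 1  -1  -4/3  2/3   0 ]
  [ 0   0     0    1   0 ]
  [ 0   0     0    0  -1 ]
Multiply R3 by -1.
  [ 1  -1  -4/3  2/3  0 ]
  [ 0   0     0    1  0 ]
  [ 0   0     0    0  1 ]
Subtract 2/3 times R2 from R1.
  [ 1  -1  -4/3  0  0 ]
  [ 0   0     0  1  0 ]
  [ 0   0     0  0  1 ]
The reduced form has 3 nonzero rows.

rank = 3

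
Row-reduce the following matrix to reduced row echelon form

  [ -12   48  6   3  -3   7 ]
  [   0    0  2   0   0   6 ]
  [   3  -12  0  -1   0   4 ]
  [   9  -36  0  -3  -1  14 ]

Multiply ρ1 by -1/12.
  [ 1   -4  -1/2  -1/4  1/4  -7/12 ]
  [ 0    0     2     0    0      6 ]
  [ 3  -12     0    -1    0      4 ]
  [ 9  -36     0    -3   -1     14 ]
Subtract 3 times ρ1 from ρ3.
  [ 1   -4  -1/2  -1/4   1/4  -7/12 ]
  [ 0    0     2     0     0      6 ]
  [ 0    0   3/2  -1/4  -3/4   23/4 ]
  [ 9  -36     0    -3    -1     14 ]
Subtract 9 times ρ1 from ρ4.
  [ 1  -4  -1/2  -1/4    1/4  -7/12 ]
  [ 0   0     2     0      0      6 ]
  [ 0   0   3/2  -1/4   -3/4   23/4 ]
  [ 0   0   9/2  -3/4  -13/4   77/4 ]
Multiply ρ2 by 1/2.
  [ 1  -4  -1/2  -1/4    1/4  -7/12 ]
  [ 0   0     1     0      0      3 ]
  [ 0   0   3/2  -1/4   -3/4   23/4 ]
  [ 0   0   9/2  -3/4  -13/4   77/4 ]
Subtract 3/2 times ρ2 from ρ3.
  [ 1  -4  -1/2  -1/4    1/4  -7/12 ]
  [ 0   0     1     0      0      3 ]
  [ 0   0     0  -1/4   -3/4    5/4 ]
  [ 0   0   9/2  -3/4  -13/4   77/4 ]
Subtract 9/2 times ρ2 from ρ4.
  [ 1  -4  -1/2  -1/4    1/4  -7/12 ]
  [ 0   0     1     0      0      3 ]
  [ 0   0     0  -1/4   -3/4    5/4 ]
  [ 0   0     0  -3/4  -13/4   23/4 ]
Multiply ρ3 by -4.
  [ 1  -4  -1/2  -1/4    1/4  -7/12 ]
  [ 0   0     1     0      0      3 ]
  [ 0   0     0     1      3     -5 ]
  [ 0   0     0  -3/4  -13/4   23/4 ]
Add 3/4 times ρ3 to ρ4.
  [ 1  -4  -1/2  -1/4  1/4  -7/12 ]
  [ 0   0     1     0    0      3 ]
  [ 0   0     0     1    3     -5 ]
  [ 0   0     0     0   -1      2 ]
Multiply ρ4 by -1.
  [ 1  -4  -1/2  -1/4  1/4  -7/12 ]
  [ 0   0     1     0    0      3 ]
  [ 0   0     0     1    3     -5 ]
  [ 0   0     0     0    1     -2 ]
Subtract 3 times ρ4 from ρ3.
  [ 1  -4  -1/2  -1/4  1/4  -7/12 ]
  [ 0   0     1     0    0      3 ]
  [ 0   0     0     1    0      1 ]
  [ 0   0     0     0    1     -2 ]
Subtract 1/4 times ρ4 from ρ1.
  [ 1  -4  -1/2  -1/4  0  -1/12 ]
  [ 0   0     1     0  0      3 ]
  [ 0   0     0     1  0      1 ]
  [ 0   0     0     0  1     -2 ]
Add 1/4 times ρ3 to ρ1.
  [ 1  -4  -1/2  0  0  1/6 ]
  [ 0   0     1  0  0    3 ]
  [ 0   0     0  1  0    1 ]
  [ 0   0     0  0  1   -2 ]
Add 1/2 times ρ2 to ρ1.
  [ 1  -4  0  0  0  5/3 ]
  [ 0   0  1  0  0    3 ]
  [ 0   0  0  1  0    1 ]
  [ 0   0  0  0  1   -2 ]

[[1, -4, 0, 0, 0, 5/3], [0, 0, 1, 0, 0, 3], [0, 0, 0, 1, 0, 1], [0, 0, 0, 0, 1, -2]]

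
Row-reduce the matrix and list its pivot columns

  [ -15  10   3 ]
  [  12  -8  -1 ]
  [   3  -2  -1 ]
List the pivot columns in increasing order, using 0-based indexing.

0, 2

ρ1 -> -1/15·ρ1
  [  1  -2/3  -1/5 ]
  [ 12    -8    -1 ]
  [  3    -2    -1 ]
ρ2 -> ρ2 − 12·ρ1
  [ 1  -2/3  -1/5 ]
  [ 0     0   7/5 ]
  [ 3    -2    -1 ]
ρ3 -> ρ3 − 3·ρ1
  [ 1  -2/3  -1/5 ]
  [ 0     0   7/5 ]
  [ 0     0  -2/5 ]
ρ2 -> 5/7·ρ2
  [ 1  -2/3  -1/5 ]
  [ 0     0     1 ]
  [ 0     0  -2/5 ]
ρ3 -> ρ3 + 2/5·ρ2
  [ 1  -2/3  -1/5 ]
  [ 0     0     1 ]
  [ 0     0     0 ]
ρ1 -> ρ1 + 1/5·ρ2
  [ 1  -2/3  0 ]
  [ 0     0  1 ]
  [ 0     0  0 ]
Pivot columns are the columns containing a leading 1.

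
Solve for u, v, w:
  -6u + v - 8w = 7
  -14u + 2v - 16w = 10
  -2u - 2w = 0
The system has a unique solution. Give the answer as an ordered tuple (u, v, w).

(2, 3, -2)

Form the augmented matrix and row-reduce:
  [  -6  1   -8  |   7 ]
  [ -14  2  -16  |  10 ]
  [  -2  0   -2  |   0 ]
Multiply ρ1 by -1/6.
  [   1  -1/6  4/3  |  -7/6 ]
  [ -14     2  -16  |    10 ]
  [  -2     0   -2  |     0 ]
Add 14 times ρ1 to ρ2.
  [  1  -1/6  4/3  |   -7/6 ]
  [  0  -1/3  8/3  |  -19/3 ]
  [ -2     0   -2  |      0 ]
Add 2 times ρ1 to ρ3.
  [ 1  -1/6  4/3  |   -7/6 ]
  [ 0  -1/3  8/3  |  -19/3 ]
  [ 0  -1/3  2/3  |   -7/3 ]
Multiply ρ2 by -3.
  [ 1  -1/6  4/3  |  -7/6 ]
  [ 0     1   -8  |    19 ]
  [ 0  -1/3  2/3  |  -7/3 ]
Add 1/3 times ρ2 to ρ3.
  [ 1  -1/6  4/3  |  -7/6 ]
  [ 0     1   -8  |    19 ]
  [ 0     0   -2  |     4 ]
Multiply ρ3 by -1/2.
  [ 1  -1/6  4/3  |  -7/6 ]
  [ 0     1   -8  |    19 ]
  [ 0     0    1  |    -2 ]
Add 8 times ρ3 to ρ2.
  [ 1  -1/6  4/3  |  -7/6 ]
  [ 0     1    0  |     3 ]
  [ 0     0    1  |    -2 ]
Subtract 4/3 times ρ3 from ρ1.
  [ 1  -1/6  0  |  3/2 ]
  [ 0     1  0  |    3 ]
  [ 0     0  1  |   -2 ]
Add 1/6 times ρ2 to ρ1.
  [ 1  0  0  |   2 ]
  [ 0  1  0  |   3 ]
  [ 0  0  1  |  -2 ]
Reading off the last column: u = 2, v = 3, w = -2.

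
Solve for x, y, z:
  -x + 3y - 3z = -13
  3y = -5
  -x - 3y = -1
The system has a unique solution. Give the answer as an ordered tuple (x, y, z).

Form the augmented matrix and row-reduce:
  [ -1   3  -3  |  -13 ]
  [  0   3   0  |   -5 ]
  [ -1  -3   0  |   -1 ]
R1 -> -1·R1
  [  1  -3  3  |  13 ]
  [  0   3  0  |  -5 ]
  [ -1  -3  0  |  -1 ]
R3 -> R3 + R1
  [ 1  -3  3  |  13 ]
  [ 0   3  0  |  -5 ]
  [ 0  -6  3  |  12 ]
R2 -> 1/3·R2
  [ 1  -3  3  |    13 ]
  [ 0   1  0  |  -5/3 ]
  [ 0  -6  3  |    12 ]
R3 -> R3 + 6·R2
  [ 1  -3  3  |    13 ]
  [ 0   1  0  |  -5/3 ]
  [ 0   0  3  |     2 ]
R3 -> 1/3·R3
  [ 1  -3  3  |    13 ]
  [ 0   1  0  |  -5/3 ]
  [ 0   0  1  |   2/3 ]
R1 -> R1 − 3·R3
  [ 1  -3  0  |    11 ]
  [ 0   1  0  |  -5/3 ]
  [ 0   0  1  |   2/3 ]
R1 -> R1 + 3·R2
  [ 1  0  0  |     6 ]
  [ 0  1  0  |  -5/3 ]
  [ 0  0  1  |   2/3 ]
Reading off the last column: x = 6, y = -5/3, z = 2/3.

(6, -5/3, 2/3)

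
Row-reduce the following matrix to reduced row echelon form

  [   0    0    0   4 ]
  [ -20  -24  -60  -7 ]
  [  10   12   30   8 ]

[[1, 6/5, 3, 0], [0, 0, 0, 1], [0, 0, 0, 0]]

Swap R1 and R2.
Multiply R1 by -1/20.
Subtract 10 times R1 from R3.
Multiply R2 by 1/4.
Subtract 9/2 times R2 from R3.
Subtract 7/20 times R2 from R1.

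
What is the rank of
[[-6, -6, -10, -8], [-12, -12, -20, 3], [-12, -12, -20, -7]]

rank = 2

ρ1 ← -1/6·ρ1
  [   1    1  5/3  4/3 ]
  [ -12  -12  -20    3 ]
  [ -12  -12  -20   -7 ]
ρ2 ← ρ2 + 12·ρ1
  [   1    1  5/3  4/3 ]
  [   0    0    0   19 ]
  [ -12  -12  -20   -7 ]
ρ3 ← ρ3 + 12·ρ1
  [ 1  1  5/3  4/3 ]
  [ 0  0    0   19 ]
  [ 0  0    0    9 ]
ρ2 ← 1/19·ρ2
  [ 1  1  5/3  4/3 ]
  [ 0  0    0    1 ]
  [ 0  0    0    9 ]
ρ3 ← ρ3 − 9·ρ2
  [ 1  1  5/3  4/3 ]
  [ 0  0    0    1 ]
  [ 0  0    0    0 ]
ρ1 ← ρ1 − 4/3·ρ2
  [ 1  1  5/3  0 ]
  [ 0  0    0  1 ]
  [ 0  0    0  0 ]
The reduced form has 2 nonzero rows.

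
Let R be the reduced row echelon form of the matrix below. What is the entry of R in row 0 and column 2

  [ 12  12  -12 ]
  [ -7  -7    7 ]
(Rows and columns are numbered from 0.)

ρ1 -> 1/12·ρ1
  [  1   1  -1 ]
  [ -7  -7   7 ]
ρ2 -> ρ2 + 7·ρ1
  [ 1  1  -1 ]
  [ 0  0   0 ]

-1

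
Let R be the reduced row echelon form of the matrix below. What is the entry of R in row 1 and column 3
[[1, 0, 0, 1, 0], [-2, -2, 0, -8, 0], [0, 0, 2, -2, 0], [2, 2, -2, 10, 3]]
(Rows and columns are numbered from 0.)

3

Add 2 times R1 to R2.
  [ 1   0   0   1  0 ]
  [ 0  -2   0  -6  0 ]
  [ 0   0   2  -2  0 ]
  [ 2   2  -2  10  3 ]
Subtract 2 times R1 from R4.
  [ 1   0   0   1  0 ]
  [ 0  -2   0  -6  0 ]
  [ 0   0   2  -2  0 ]
  [ 0   2  -2   8  3 ]
Multiply R2 by -1/2.
  [ 1  0   0   1  0 ]
  [ 0  1   0   3  0 ]
  [ 0  0   2  -2  0 ]
  [ 0  2  -2   8  3 ]
Subtract 2 times R2 from R4.
  [ 1  0   0   1  0 ]
  [ 0  1   0   3  0 ]
  [ 0  0   2  -2  0 ]
  [ 0  0  -2   2  3 ]
Multiply R3 by 1/2.
  [ 1  0   0   1  0 ]
  [ 0  1   0   3  0 ]
  [ 0  0   1  -1  0 ]
  [ 0  0  -2   2  3 ]
Add 2 times R3 to R4.
  [ 1  0  0   1  0 ]
  [ 0  1  0   3  0 ]
  [ 0  0  1  -1  0 ]
  [ 0  0  0   0  3 ]
Multiply R4 by 1/3.
  [ 1  0  0   1  0 ]
  [ 0  1  0   3  0 ]
  [ 0  0  1  -1  0 ]
  [ 0  0  0   0  1 ]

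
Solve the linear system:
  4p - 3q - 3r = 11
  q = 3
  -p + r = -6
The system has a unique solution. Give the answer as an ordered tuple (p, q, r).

(2, 3, -4)

Form the augmented matrix and row-reduce:
  [  4  -3  -3  |  11 ]
  [  0   1   0  |   3 ]
  [ -1   0   1  |  -6 ]
Multiply ρ1 by 1/4.
  [  1  -3/4  -3/4  |  11/4 ]
  [  0     1     0  |     3 ]
  [ -1     0     1  |    -6 ]
Add ρ1 to ρ3.
  [ 1  -3/4  -3/4  |   11/4 ]
  [ 0     1     0  |      3 ]
  [ 0  -3/4   1/4  |  -13/4 ]
Add 3/4 times ρ2 to ρ3.
  [ 1  -3/4  -3/4  |  11/4 ]
  [ 0     1     0  |     3 ]
  [ 0     0   1/4  |    -1 ]
Multiply ρ3 by 4.
  [ 1  -3/4  -3/4  |  11/4 ]
  [ 0     1     0  |     3 ]
  [ 0     0     1  |    -4 ]
Add 3/4 times ρ3 to ρ1.
  [ 1  -3/4  0  |  -1/4 ]
  [ 0     1  0  |     3 ]
  [ 0     0  1  |    -4 ]
Add 3/4 times ρ2 to ρ1.
  [ 1  0  0  |   2 ]
  [ 0  1  0  |   3 ]
  [ 0  0  1  |  -4 ]
Reading off the last column: p = 2, q = 3, r = -4.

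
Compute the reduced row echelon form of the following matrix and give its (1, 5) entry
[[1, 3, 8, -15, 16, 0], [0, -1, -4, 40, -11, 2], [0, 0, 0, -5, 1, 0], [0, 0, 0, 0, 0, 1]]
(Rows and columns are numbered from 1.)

4

Multiply ρ2 by -1.
  [ 1  3  8  -15  16   0 ]
  [ 0  1  4  -40  11  -2 ]
  [ 0  0  0   -5   1   0 ]
  [ 0  0  0    0   0   1 ]
Multiply ρ3 by -1/5.
  [ 1  3  8  -15    16   0 ]
  [ 0  1  4  -40    11  -2 ]
  [ 0  0  0    1  -1/5   0 ]
  [ 0  0  0    0     0   1 ]
Add 2 times ρ4 to ρ2.
  [ 1  3  8  -15    16  0 ]
  [ 0  1  4  -40    11  0 ]
  [ 0  0  0    1  -1/5  0 ]
  [ 0  0  0    0     0  1 ]
Add 40 times ρ3 to ρ2.
  [ 1  3  8  -15    16  0 ]
  [ 0  1  4    0     3  0 ]
  [ 0  0  0    1  -1/5  0 ]
  [ 0  0  0    0     0  1 ]
Add 15 times ρ3 to ρ1.
  [ 1  3  8  0    13  0 ]
  [ 0  1  4  0     3  0 ]
  [ 0  0  0  1  -1/5  0 ]
  [ 0  0  0  0     0  1 ]
Subtract 3 times ρ2 from ρ1.
  [ 1  0  -4  0     4  0 ]
  [ 0  1   4  0     3  0 ]
  [ 0  0   0  1  -1/5  0 ]
  [ 0  0   0  0     0  1 ]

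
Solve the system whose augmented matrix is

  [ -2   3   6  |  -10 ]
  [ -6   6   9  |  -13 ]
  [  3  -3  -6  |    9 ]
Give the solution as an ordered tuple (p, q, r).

(-1, -2/3, -5/3)

ρ1 ← -1/2·ρ1
  [  1  -3/2  -3  |    5 ]
  [ -6     6   9  |  -13 ]
  [  3    -3  -6  |    9 ]
ρ2 ← ρ2 + 6·ρ1
  [ 1  -3/2  -3  |   5 ]
  [ 0    -3  -9  |  17 ]
  [ 3    -3  -6  |   9 ]
ρ3 ← ρ3 − 3·ρ1
  [ 1  -3/2  -3  |   5 ]
  [ 0    -3  -9  |  17 ]
  [ 0   3/2   3  |  -6 ]
ρ2 ← -1/3·ρ2
  [ 1  -3/2  -3  |      5 ]
  [ 0     1   3  |  -17/3 ]
  [ 0   3/2   3  |     -6 ]
ρ3 ← ρ3 − 3/2·ρ2
  [ 1  -3/2    -3  |      5 ]
  [ 0     1     3  |  -17/3 ]
  [ 0     0  -3/2  |    5/2 ]
ρ3 ← -2/3·ρ3
  [ 1  -3/2  -3  |      5 ]
  [ 0     1   3  |  -17/3 ]
  [ 0     0   1  |   -5/3 ]
ρ2 ← ρ2 − 3·ρ3
  [ 1  -3/2  -3  |     5 ]
  [ 0     1   0  |  -2/3 ]
  [ 0     0   1  |  -5/3 ]
ρ1 ← ρ1 + 3·ρ3
  [ 1  -3/2  0  |     0 ]
  [ 0     1  0  |  -2/3 ]
  [ 0     0  1  |  -5/3 ]
ρ1 ← ρ1 + 3/2·ρ2
  [ 1  0  0  |    -1 ]
  [ 0  1  0  |  -2/3 ]
  [ 0  0  1  |  -5/3 ]
Reading off the last column: p = -1, q = -2/3, r = -5/3.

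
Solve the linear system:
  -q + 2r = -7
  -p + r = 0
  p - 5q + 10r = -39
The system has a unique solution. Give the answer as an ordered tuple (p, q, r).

(-4, -1, -4)

Form the augmented matrix and row-reduce:
  [  0  -1   2  |   -7 ]
  [ -1   0   1  |    0 ]
  [  1  -5  10  |  -39 ]
r1 ↔ r2
  [ -1   0   1  |    0 ]
  [  0  -1   2  |   -7 ]
  [  1  -5  10  |  -39 ]
r1 ← -1·r1
  [ 1   0  -1  |    0 ]
  [ 0  -1   2  |   -7 ]
  [ 1  -5  10  |  -39 ]
r3 ← r3 − r1
  [ 1   0  -1  |    0 ]
  [ 0  -1   2  |   -7 ]
  [ 0  -5  11  |  -39 ]
r2 ← -1·r2
  [ 1   0  -1  |    0 ]
  [ 0   1  -2  |    7 ]
  [ 0  -5  11  |  -39 ]
r3 ← r3 + 5·r2
  [ 1  0  -1  |   0 ]
  [ 0  1  -2  |   7 ]
  [ 0  0   1  |  -4 ]
r2 ← r2 + 2·r3
  [ 1  0  -1  |   0 ]
  [ 0  1   0  |  -1 ]
  [ 0  0   1  |  -4 ]
r1 ← r1 + r3
  [ 1  0  0  |  -4 ]
  [ 0  1  0  |  -1 ]
  [ 0  0  1  |  -4 ]
Reading off the last column: p = -4, q = -1, r = -4.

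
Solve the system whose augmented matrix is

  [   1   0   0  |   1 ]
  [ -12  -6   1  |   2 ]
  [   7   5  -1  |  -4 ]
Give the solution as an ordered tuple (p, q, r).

R2 → R2 + 12·R1
  [ 1   0   0  |   1 ]
  [ 0  -6   1  |  14 ]
  [ 7   5  -1  |  -4 ]
R3 → R3 − 7·R1
  [ 1   0   0  |    1 ]
  [ 0  -6   1  |   14 ]
  [ 0   5  -1  |  -11 ]
R2 → -1/6·R2
  [ 1  0     0  |     1 ]
  [ 0  1  -1/6  |  -7/3 ]
  [ 0  5    -1  |   -11 ]
R3 → R3 − 5·R2
  [ 1  0     0  |     1 ]
  [ 0  1  -1/6  |  -7/3 ]
  [ 0  0  -1/6  |   2/3 ]
R3 → -6·R3
  [ 1  0     0  |     1 ]
  [ 0  1  -1/6  |  -7/3 ]
  [ 0  0     1  |    -4 ]
R2 → R2 + 1/6·R3
  [ 1  0  0  |   1 ]
  [ 0  1  0  |  -3 ]
  [ 0  0  1  |  -4 ]
Reading off the last column: p = 1, q = -3, r = -4.

(1, -3, -4)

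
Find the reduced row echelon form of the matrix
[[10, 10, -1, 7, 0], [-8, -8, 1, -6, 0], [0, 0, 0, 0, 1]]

[[1, 1, 0, 1/2, 0], [0, 0, 1, -2, 0], [0, 0, 0, 0, 1]]

R1 ← 1/10·R1
  [  1   1  -1/10  7/10  0 ]
  [ -8  -8      1    -6  0 ]
  [  0   0      0     0  1 ]
R2 ← R2 + 8·R1
  [ 1  1  -1/10  7/10  0 ]
  [ 0  0    1/5  -2/5  0 ]
  [ 0  0      0     0  1 ]
R2 ← 5·R2
  [ 1  1  -1/10  7/10  0 ]
  [ 0  0      1    -2  0 ]
  [ 0  0      0     0  1 ]
R1 ← R1 + 1/10·R2
  [ 1  1  0  1/2  0 ]
  [ 0  0  1   -2  0 ]
  [ 0  0  0    0  1 ]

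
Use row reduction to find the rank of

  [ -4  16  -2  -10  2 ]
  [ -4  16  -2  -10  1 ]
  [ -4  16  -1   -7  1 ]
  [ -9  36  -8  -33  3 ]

rank = 3

ρ1 -> -1/4·ρ1
  [  1  -4  1/2  5/2  -1/2 ]
  [ -4  16   -2  -10     1 ]
  [ -4  16   -1   -7     1 ]
  [ -9  36   -8  -33     3 ]
ρ2 -> ρ2 + 4·ρ1
  [  1  -4  1/2  5/2  -1/2 ]
  [  0   0    0    0    -1 ]
  [ -4  16   -1   -7     1 ]
  [ -9  36   -8  -33     3 ]
ρ3 -> ρ3 + 4·ρ1
  [  1  -4  1/2  5/2  -1/2 ]
  [  0   0    0    0    -1 ]
  [  0   0    1    3    -1 ]
  [ -9  36   -8  -33     3 ]
ρ4 -> ρ4 + 9·ρ1
  [ 1  -4   1/2    5/2  -1/2 ]
  [ 0   0     0      0    -1 ]
  [ 0   0     1      3    -1 ]
  [ 0   0  -7/2  -21/2  -3/2 ]
ρ2 <=> ρ3
  [ 1  -4   1/2    5/2  -1/2 ]
  [ 0   0     1      3    -1 ]
  [ 0   0     0      0    -1 ]
  [ 0   0  -7/2  -21/2  -3/2 ]
ρ4 -> ρ4 + 7/2·ρ2
  [ 1  -4  1/2  5/2  -1/2 ]
  [ 0   0    1    3    -1 ]
  [ 0   0    0    0    -1 ]
  [ 0   0    0    0    -5 ]
ρ3 -> -1·ρ3
  [ 1  -4  1/2  5/2  -1/2 ]
  [ 0   0    1    3    -1 ]
  [ 0   0    0    0     1 ]
  [ 0   0    0    0    -5 ]
ρ4 -> ρ4 + 5·ρ3
  [ 1  -4  1/2  5/2  -1/2 ]
  [ 0   0    1    3    -1 ]
  [ 0   0    0    0     1 ]
  [ 0   0    0    0     0 ]
ρ2 -> ρ2 + ρ3
  [ 1  -4  1/2  5/2  -1/2 ]
  [ 0   0    1    3     0 ]
  [ 0   0    0    0     1 ]
  [ 0   0    0    0     0 ]
ρ1 -> ρ1 + 1/2·ρ3
  [ 1  -4  1/2  5/2  0 ]
  [ 0   0    1    3  0 ]
  [ 0   0    0    0  1 ]
  [ 0   0    0    0  0 ]
ρ1 -> ρ1 − 1/2·ρ2
  [ 1  -4  0  1  0 ]
  [ 0   0  1  3  0 ]
  [ 0   0  0  0  1 ]
  [ 0   0  0  0  0 ]
The reduced form has 3 nonzero rows.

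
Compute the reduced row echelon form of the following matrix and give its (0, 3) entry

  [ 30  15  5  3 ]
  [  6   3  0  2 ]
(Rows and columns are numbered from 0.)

1/3

ρ1 -> 1/30·ρ1
ρ2 -> ρ2 − 6·ρ1
ρ2 -> -1·ρ2
ρ1 -> ρ1 − 1/6·ρ2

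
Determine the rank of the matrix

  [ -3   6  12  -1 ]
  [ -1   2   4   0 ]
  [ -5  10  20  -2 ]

ρ1 -> -1/3·ρ1
  [  1  -2  -4  1/3 ]
  [ -1   2   4    0 ]
  [ -5  10  20   -2 ]
ρ2 -> ρ2 + ρ1
  [  1  -2  -4  1/3 ]
  [  0   0   0  1/3 ]
  [ -5  10  20   -2 ]
ρ3 -> ρ3 + 5·ρ1
  [ 1  -2  -4   1/3 ]
  [ 0   0   0   1/3 ]
  [ 0   0   0  -1/3 ]
ρ2 -> 3·ρ2
  [ 1  -2  -4   1/3 ]
  [ 0   0   0     1 ]
  [ 0   0   0  -1/3 ]
ρ3 -> ρ3 + 1/3·ρ2
  [ 1  -2  -4  1/3 ]
  [ 0   0   0    1 ]
  [ 0   0   0    0 ]
ρ1 -> ρ1 − 1/3·ρ2
  [ 1  -2  -4  0 ]
  [ 0   0   0  1 ]
  [ 0   0   0  0 ]
The reduced form has 2 nonzero rows.

rank = 2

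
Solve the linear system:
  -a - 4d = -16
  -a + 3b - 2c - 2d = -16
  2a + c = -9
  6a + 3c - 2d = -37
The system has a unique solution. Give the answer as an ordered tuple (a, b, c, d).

Form the augmented matrix and row-reduce:
  [ -1  0   0  -4  |  -16 ]
  [ -1  3  -2  -2  |  -16 ]
  [  2  0   1   0  |   -9 ]
  [  6  0   3  -2  |  -37 ]
R1 -> -1·R1
  [  1  0   0   4  |   16 ]
  [ -1  3  -2  -2  |  -16 ]
  [  2  0   1   0  |   -9 ]
  [  6  0   3  -2  |  -37 ]
R2 -> R2 + R1
  [ 1  0   0   4  |   16 ]
  [ 0  3  -2   2  |    0 ]
  [ 2  0   1   0  |   -9 ]
  [ 6  0   3  -2  |  -37 ]
R3 -> R3 − 2·R1
  [ 1  0   0   4  |   16 ]
  [ 0  3  -2   2  |    0 ]
  [ 0  0   1  -8  |  -41 ]
  [ 6  0   3  -2  |  -37 ]
R4 -> R4 − 6·R1
  [ 1  0   0    4  |    16 ]
  [ 0  3  -2    2  |     0 ]
  [ 0  0   1   -8  |   -41 ]
  [ 0  0   3  -26  |  -133 ]
R2 -> 1/3·R2
  [ 1  0     0    4  |    16 ]
  [ 0  1  -2/3  2/3  |     0 ]
  [ 0  0     1   -8  |   -41 ]
  [ 0  0     3  -26  |  -133 ]
R4 -> R4 − 3·R3
  [ 1  0     0    4  |   16 ]
  [ 0  1  -2/3  2/3  |    0 ]
  [ 0  0     1   -8  |  -41 ]
  [ 0  0     0   -2  |  -10 ]
R4 -> -1/2·R4
  [ 1  0     0    4  |   16 ]
  [ 0  1  -2/3  2/3  |    0 ]
  [ 0  0     1   -8  |  -41 ]
  [ 0  0     0    1  |    5 ]
R3 -> R3 + 8·R4
  [ 1  0     0    4  |  16 ]
  [ 0  1  -2/3  2/3  |   0 ]
  [ 0  0     1    0  |  -1 ]
  [ 0  0     0    1  |   5 ]
R2 -> R2 − 2/3·R4
  [ 1  0     0  4  |     16 ]
  [ 0  1  -2/3  0  |  -10/3 ]
  [ 0  0     1  0  |     -1 ]
  [ 0  0     0  1  |      5 ]
R1 -> R1 − 4·R4
  [ 1  0     0  0  |     -4 ]
  [ 0  1  -2/3  0  |  -10/3 ]
  [ 0  0     1  0  |     -1 ]
  [ 0  0     0  1  |      5 ]
R2 -> R2 + 2/3·R3
  [ 1  0  0  0  |  -4 ]
  [ 0  1  0  0  |  -4 ]
  [ 0  0  1  0  |  -1 ]
  [ 0  0  0  1  |   5 ]
Reading off the last column: a = -4, b = -4, c = -1, d = 5.

(-4, -4, -1, 5)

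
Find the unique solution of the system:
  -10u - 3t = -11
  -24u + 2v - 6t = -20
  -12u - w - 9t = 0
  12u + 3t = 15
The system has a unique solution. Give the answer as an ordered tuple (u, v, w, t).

(2, 5, 3, -3)

Form the augmented matrix and row-reduce:
  [ -10  0   0  -3  |  -11 ]
  [ -24  2   0  -6  |  -20 ]
  [ -12  0  -1  -9  |    0 ]
  [  12  0   0   3  |   15 ]
ρ1 := -1/10·ρ1
  [   1  0   0  3/10  |  11/10 ]
  [ -24  2   0    -6  |    -20 ]
  [ -12  0  -1    -9  |      0 ]
  [  12  0   0     3  |     15 ]
ρ2 := ρ2 + 24·ρ1
  [   1  0   0  3/10  |  11/10 ]
  [   0  2   0   6/5  |   32/5 ]
  [ -12  0  -1    -9  |      0 ]
  [  12  0   0     3  |     15 ]
ρ3 := ρ3 + 12·ρ1
  [  1  0   0   3/10  |  11/10 ]
  [  0  2   0    6/5  |   32/5 ]
  [  0  0  -1  -27/5  |   66/5 ]
  [ 12  0   0      3  |     15 ]
ρ4 := ρ4 − 12·ρ1
  [ 1  0   0   3/10  |  11/10 ]
  [ 0  2   0    6/5  |   32/5 ]
  [ 0  0  -1  -27/5  |   66/5 ]
  [ 0  0   0   -3/5  |    9/5 ]
ρ2 := 1/2·ρ2
  [ 1  0   0   3/10  |  11/10 ]
  [ 0  1   0    3/5  |   16/5 ]
  [ 0  0  -1  -27/5  |   66/5 ]
  [ 0  0   0   -3/5  |    9/5 ]
ρ3 := -1·ρ3
  [ 1  0  0  3/10  |  11/10 ]
  [ 0  1  0   3/5  |   16/5 ]
  [ 0  0  1  27/5  |  -66/5 ]
  [ 0  0  0  -3/5  |    9/5 ]
ρ4 := -5/3·ρ4
  [ 1  0  0  3/10  |  11/10 ]
  [ 0  1  0   3/5  |   16/5 ]
  [ 0  0  1  27/5  |  -66/5 ]
  [ 0  0  0     1  |     -3 ]
ρ3 := ρ3 − 27/5·ρ4
  [ 1  0  0  3/10  |  11/10 ]
  [ 0  1  0   3/5  |   16/5 ]
  [ 0  0  1     0  |      3 ]
  [ 0  0  0     1  |     -3 ]
ρ2 := ρ2 − 3/5·ρ4
  [ 1  0  0  3/10  |  11/10 ]
  [ 0  1  0     0  |      5 ]
  [ 0  0  1     0  |      3 ]
  [ 0  0  0     1  |     -3 ]
ρ1 := ρ1 − 3/10·ρ4
  [ 1  0  0  0  |   2 ]
  [ 0  1  0  0  |   5 ]
  [ 0  0  1  0  |   3 ]
  [ 0  0  0  1  |  -3 ]
Reading off the last column: u = 2, v = 5, w = 3, t = -3.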